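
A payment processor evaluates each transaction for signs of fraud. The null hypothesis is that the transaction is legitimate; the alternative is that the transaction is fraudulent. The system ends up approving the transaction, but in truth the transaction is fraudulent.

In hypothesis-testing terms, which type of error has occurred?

'Approving the transaction' corresponds to failing to reject H₀.
H₀ was not rejected but H₀ is false — a Type II error (false negative).

Type II error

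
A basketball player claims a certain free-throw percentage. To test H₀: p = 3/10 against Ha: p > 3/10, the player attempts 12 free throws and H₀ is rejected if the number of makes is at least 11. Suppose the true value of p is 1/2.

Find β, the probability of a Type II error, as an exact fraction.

4083/4096

β = P(fail to reject H₀ | Ha true) = P(S ≤ 10 | p = 1/2), S ~ Binomial(12, 1/2).
Adding the binomial probabilities P(S=0)+…+P(S=10) at p = 1/2 gives 4083/4096.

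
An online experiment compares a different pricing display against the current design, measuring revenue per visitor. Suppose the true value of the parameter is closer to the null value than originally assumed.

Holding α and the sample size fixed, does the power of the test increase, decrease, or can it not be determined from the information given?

It decreases.

A smaller true effect puts the Ha sampling distribution closer to H₀, so more of it falls in the non-rejection region.
Since power = 1 − β and β increases, power decreases.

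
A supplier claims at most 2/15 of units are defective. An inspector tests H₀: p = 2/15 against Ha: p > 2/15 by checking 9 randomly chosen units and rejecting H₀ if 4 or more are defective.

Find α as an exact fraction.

876304928/38443359375

Under H₀, S ~ Binomial(9, 2/15); the Type I error rate is P(S ≥ 4).
α = 1 − P(S ≤ 3) = 1 − 37567054447/38443359375 = 876304928/38443359375.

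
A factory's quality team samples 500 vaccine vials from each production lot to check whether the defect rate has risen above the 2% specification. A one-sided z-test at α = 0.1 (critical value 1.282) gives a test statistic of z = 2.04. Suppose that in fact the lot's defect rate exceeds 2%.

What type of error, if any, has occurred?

Neither — the decision is correct.

The conventional null hypothesis is that the lot's defect rate is 2% (within specification).
Since z = 2.04 > z* = 1.282, H₀ is rejected.
H₀ is false (actually the lot's defect rate exceeds 2%).
The decision matches the true state — no error.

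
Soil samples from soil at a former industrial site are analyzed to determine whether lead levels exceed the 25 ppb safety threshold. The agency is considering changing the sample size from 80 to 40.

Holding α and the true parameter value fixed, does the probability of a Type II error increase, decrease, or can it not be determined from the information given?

Reducing n widens both sampling distributions, so the test has less ability to distinguish Ha from H₀.

It increases.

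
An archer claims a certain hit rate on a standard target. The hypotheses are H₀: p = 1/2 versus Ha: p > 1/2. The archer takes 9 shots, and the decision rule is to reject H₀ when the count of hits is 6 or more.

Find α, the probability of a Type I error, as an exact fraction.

Under H₀, Y ~ Binomial(9, 1/2), and α = P(Y ≥ 6).
That's C(9,6) + C(9,7) + C(9,8) + C(9,9) over 2^9, i.e. (84 + 36 + 9 + 1)/512 = 130/512 = 65/256.

65/256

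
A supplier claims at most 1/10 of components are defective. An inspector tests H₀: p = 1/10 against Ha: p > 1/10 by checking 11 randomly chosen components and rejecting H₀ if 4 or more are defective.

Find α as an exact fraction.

α = P(reject H₀ | H₀ true) = P(X ≥ 4 | p = 1/10), X ~ Binomial(11, 1/10).
Computing the lower-tail complement: 1 − 2453663097/2500000000 = 46336903/2500000000.

46336903/2500000000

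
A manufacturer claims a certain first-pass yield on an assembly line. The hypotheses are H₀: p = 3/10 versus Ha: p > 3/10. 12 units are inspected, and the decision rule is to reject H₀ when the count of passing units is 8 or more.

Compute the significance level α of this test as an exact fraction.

948937113/100000000000

Under H₀, K ~ Binomial(12, 3/10), and α = P(K ≥ 8).
Summing C(12,j)(3/10)^j(7/10)^{12−j} for j = 8,…,12 gives 948937113/100000000000.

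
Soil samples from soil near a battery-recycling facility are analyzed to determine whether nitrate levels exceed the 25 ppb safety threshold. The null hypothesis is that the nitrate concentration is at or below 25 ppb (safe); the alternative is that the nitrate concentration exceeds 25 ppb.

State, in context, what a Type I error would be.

A Type I error would mean concluding that the nitrate concentration exceeds 25 ppb when in fact the nitrate concentration is at or below 25 ppb (safe).

A Type I error is rejecting H₀ when H₀ is true.
Here that means declaring the site contaminated and ordering remediation when actually the nitrate concentration is at or below 25 ppb (safe).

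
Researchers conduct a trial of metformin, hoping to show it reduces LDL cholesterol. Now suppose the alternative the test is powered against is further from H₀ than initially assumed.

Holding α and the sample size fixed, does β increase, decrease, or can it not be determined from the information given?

It decreases.

A bigger departure from H₀ is easier for the test to detect, so it fails to reject less often.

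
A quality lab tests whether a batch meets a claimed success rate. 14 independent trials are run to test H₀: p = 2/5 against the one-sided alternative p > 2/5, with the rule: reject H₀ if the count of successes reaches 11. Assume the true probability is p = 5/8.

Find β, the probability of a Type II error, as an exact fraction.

1830419739927/2199023255552

Under the alternative p = 5/8, S ~ Binomial(14, 5/8); β is the probability the test does not reject, P(S < 11).
Equivalently, β = 1 − P(S ≥ 11) = 1830419739927/2199023255552.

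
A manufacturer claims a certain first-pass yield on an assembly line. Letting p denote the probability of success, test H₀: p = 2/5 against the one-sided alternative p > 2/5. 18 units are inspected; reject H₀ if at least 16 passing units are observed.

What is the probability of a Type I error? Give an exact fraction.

Under H₀, S ~ Binomial(18, 2/5), and α = P(S ≥ 16).
Summing C(18,j)(2/5)^j(3/5)^{18−j} for j = 16,…,18 gives 97583104/3814697265625.

97583104/3814697265625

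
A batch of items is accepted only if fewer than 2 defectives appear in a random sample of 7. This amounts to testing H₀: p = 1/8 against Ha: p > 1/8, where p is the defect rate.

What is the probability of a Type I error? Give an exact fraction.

α = P(reject H₀ | H₀ true) = P(Y ≥ 2 | p = 1/8), Y ~ Binomial(7, 1/8).
Computing the lower-tail complement: 1 − 823543/1048576 = 225033/1048576.

225033/1048576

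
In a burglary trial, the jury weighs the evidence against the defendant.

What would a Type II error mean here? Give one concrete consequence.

A Type II error would mean concluding that the defendant is innocent (or at least failing to establish that the defendant is guilty) when in fact the defendant is guilty. Consequence: a guilty person goes free.

With the conventional null hypothesis that the defendant is innocent:
A Type II error is failing to reject H₀ when H₀ is false.
Here that means acquitting the defendant when actually the defendant is guilty.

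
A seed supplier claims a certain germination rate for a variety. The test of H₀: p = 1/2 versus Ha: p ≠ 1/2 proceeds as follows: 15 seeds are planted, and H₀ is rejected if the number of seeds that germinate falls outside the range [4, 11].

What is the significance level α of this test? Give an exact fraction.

The significance level is the null-hypothesis probability of the rejection region {≤3} ∪ {≥12}.
Each tail has probability (1 + 15 + 105 + 455)/32768; doubling gives α = 1152/32768 = 9/256.

9/256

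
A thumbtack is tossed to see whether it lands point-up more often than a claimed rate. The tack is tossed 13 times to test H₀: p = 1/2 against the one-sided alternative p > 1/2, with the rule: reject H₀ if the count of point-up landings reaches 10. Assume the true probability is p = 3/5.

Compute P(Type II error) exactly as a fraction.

202983472/244140625

β = P(fail to reject H₀ | Ha true) = P(K ≤ 9 | p = 3/5), K ~ Binomial(13, 3/5).
Equivalently, β = 1 − P(K ≥ 10) = 202983472/244140625.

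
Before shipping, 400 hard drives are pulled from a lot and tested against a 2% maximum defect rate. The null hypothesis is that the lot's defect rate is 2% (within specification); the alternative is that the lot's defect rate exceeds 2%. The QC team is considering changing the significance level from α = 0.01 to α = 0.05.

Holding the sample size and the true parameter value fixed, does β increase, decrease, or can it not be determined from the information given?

It decreases.

Relaxing α lowers the evidence threshold; under Ha, outcomes that previously fell short now trigger rejection.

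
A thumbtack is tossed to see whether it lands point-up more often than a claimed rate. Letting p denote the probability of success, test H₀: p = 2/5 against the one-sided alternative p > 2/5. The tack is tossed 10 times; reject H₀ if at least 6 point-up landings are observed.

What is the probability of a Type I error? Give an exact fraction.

1623424/9765625

α = P(reject H₀ | H₀ true) = P(K ≥ 6 | p = 2/5), with K ~ Binomial(10, 2/5).
P(K ≥ 6) = Σ_{j=6}^{10} C(10,j)·(2/5)^j·(3/5)^{10-j} = 1623424/9765625.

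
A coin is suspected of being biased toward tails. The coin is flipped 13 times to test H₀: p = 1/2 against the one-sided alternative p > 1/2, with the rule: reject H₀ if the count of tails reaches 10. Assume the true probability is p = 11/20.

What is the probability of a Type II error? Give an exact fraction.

1857697115702463/2048000000000000

Under the alternative p = 11/20, X ~ Binomial(13, 11/20); β is the probability the test does not reject, P(X < 10).
Adding the binomial probabilities P(X=0)+…+P(X=9) at p = 11/20 gives 1857697115702463/2048000000000000.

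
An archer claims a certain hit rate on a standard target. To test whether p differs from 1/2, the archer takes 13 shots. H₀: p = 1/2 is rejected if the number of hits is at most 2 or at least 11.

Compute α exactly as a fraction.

α = P(Y ≤ 2 or Y ≥ 11 | p = 1/2), Y ~ Binomial(13, 1/2).
By symmetry, α = 2·P(Y ≤ 2) = 2·(1 + 13 + 78)/8192 = 184/8192 = 23/1024.

23/1024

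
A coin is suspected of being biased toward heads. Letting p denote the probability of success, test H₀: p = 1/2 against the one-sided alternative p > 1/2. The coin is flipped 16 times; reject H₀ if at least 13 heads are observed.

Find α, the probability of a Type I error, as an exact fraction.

α = P(reject H₀ | H₀ true) = P(S ≥ 13 | p = 1/2), with S ~ Binomial(16, 1/2).
Summing the upper tail: (560 + 120 + 16 + 1) / 2^16 = 697/65536.

697/65536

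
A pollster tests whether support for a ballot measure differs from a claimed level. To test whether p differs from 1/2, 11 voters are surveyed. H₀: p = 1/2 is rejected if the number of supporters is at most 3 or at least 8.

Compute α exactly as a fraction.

29/128

The significance level is the null-hypothesis probability of the rejection region {≤3} ∪ {≥8}.
By symmetry, α = 2·P(K ≤ 3) = 2·(1 + 11 + 55 + 165)/2048 = 464/2048 = 29/128.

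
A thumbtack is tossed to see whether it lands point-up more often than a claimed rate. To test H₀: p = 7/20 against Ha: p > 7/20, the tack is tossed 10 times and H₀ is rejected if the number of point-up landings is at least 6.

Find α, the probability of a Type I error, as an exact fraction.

486062490487/5120000000000

α = P(reject H₀ | H₀ true) = P(S ≥ 6 | p = 7/20), with S ~ Binomial(10, 7/20).
Summing C(10,j)(7/20)^j(13/20)^{10−j} for j = 6,…,10 gives 486062490487/5120000000000.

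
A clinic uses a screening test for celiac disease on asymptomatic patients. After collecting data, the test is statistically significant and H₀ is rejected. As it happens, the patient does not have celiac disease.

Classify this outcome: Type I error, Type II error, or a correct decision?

Type I error

The conventional null hypothesis here is that the patient does not have celiac disease.
H₀ was rejected, but H₀ is actually true.
Rejecting a true null hypothesis is a Type I error (false positive).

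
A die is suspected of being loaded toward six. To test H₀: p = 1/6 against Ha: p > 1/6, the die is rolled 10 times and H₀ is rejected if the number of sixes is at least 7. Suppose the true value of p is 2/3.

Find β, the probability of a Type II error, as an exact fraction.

A Type II error is failing to reject when Ha holds: with p = 2/3, β = P(X ≤ 6).
Equivalently, β = 1 − P(X ≥ 7) = 8675/19683.

8675/19683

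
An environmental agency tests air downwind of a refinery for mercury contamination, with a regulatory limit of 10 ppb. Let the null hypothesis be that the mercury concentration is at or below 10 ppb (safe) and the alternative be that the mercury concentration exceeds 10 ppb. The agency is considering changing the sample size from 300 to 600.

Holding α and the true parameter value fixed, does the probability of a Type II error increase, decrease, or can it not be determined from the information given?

More data shrinks sampling variability; the test statistic under Ha concentrates further from the null value, making rejection more likely.

It decreases.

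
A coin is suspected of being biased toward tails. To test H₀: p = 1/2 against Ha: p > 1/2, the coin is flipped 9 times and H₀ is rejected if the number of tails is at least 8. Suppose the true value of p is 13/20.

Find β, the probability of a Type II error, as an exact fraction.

A Type II error is failing to reject when Ha holds: with p = 13/20, β = P(Y ≤ 7).
Adding the binomial probabilities P(Y=0)+…+P(Y=7) at p = 13/20 gives 112501116301/128000000000.

112501116301/128000000000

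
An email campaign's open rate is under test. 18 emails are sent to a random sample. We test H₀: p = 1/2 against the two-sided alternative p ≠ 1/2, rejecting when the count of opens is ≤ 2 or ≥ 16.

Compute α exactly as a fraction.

The significance level is the null-hypothesis probability of the rejection region {≤2} ∪ {≥16}.
By symmetry, α = 2·P(Y ≤ 2) = 2·(1 + 18 + 153)/262144 = 344/262144 = 43/32768.

43/32768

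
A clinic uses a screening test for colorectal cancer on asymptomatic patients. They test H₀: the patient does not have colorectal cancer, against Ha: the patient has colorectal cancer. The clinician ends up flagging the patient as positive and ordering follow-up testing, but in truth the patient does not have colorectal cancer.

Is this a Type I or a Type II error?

Type I error

'Flagging the patient as positive and ordering follow-up testing' corresponds to rejecting H₀.
H₀ was rejected but H₀ is true — a Type I error (false positive).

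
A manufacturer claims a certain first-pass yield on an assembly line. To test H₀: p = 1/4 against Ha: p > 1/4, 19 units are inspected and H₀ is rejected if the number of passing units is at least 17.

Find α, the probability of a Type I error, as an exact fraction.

1597/274877906944

The Type I error probability is α = P(S ≥ 17) computed under H₀, where S ~ Binomial(19, 1/4).
P(S ≥ 17) = Σ_{j=17}^{19} C(19,j)·(1/4)^j·(3/4)^{19-j} = 1597/274877906944.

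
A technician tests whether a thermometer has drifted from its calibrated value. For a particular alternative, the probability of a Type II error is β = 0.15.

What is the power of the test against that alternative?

Power = 1 − β = 1 − 0.15 = 0.85.

0.85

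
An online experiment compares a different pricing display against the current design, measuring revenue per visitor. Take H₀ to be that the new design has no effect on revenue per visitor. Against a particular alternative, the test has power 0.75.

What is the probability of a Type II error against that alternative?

Power = 1 − β, so β = 1 − 0.75 = 0.25.

0.25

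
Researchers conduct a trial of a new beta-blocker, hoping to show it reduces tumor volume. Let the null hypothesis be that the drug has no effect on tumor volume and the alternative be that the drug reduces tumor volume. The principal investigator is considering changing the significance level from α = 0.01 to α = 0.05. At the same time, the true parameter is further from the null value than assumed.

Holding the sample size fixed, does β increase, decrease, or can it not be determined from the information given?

With a larger α the critical value moves toward the center, so more of the Ha sampling distribution lies in the rejection region. A bigger departure from H₀ is easier for the test to detect, so it fails to reject less often. Both changes push β in the same direction.

It decreases.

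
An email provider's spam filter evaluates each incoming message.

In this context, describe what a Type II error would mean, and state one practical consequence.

A Type II error would mean concluding that the message is legitimate (not spam) (or at least failing to establish that the message is spam) when in fact the message is spam. Consequence: spam reaches the user's inbox.

With the conventional null hypothesis that the message is legitimate (not spam):
A Type II error is failing to reject H₀ when H₀ is false.
Here that means delivering the message to the inbox when actually the message is spam.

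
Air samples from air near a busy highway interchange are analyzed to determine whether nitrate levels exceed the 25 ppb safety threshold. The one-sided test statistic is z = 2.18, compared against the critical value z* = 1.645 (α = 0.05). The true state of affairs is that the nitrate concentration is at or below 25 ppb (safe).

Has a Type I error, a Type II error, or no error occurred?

Type I error

The conventional null hypothesis is that the nitrate concentration is at or below 25 ppb (safe).
Since z = 2.18 > z* = 1.645, H₀ is rejected.
H₀ is true (actually the nitrate concentration is at or below 25 ppb (safe)).
Rejecting a true H₀ is a Type I error.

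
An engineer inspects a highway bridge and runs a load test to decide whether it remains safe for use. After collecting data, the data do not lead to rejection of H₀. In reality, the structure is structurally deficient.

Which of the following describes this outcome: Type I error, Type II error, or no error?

Type II error

The conventional null hypothesis here is that the structure meets the required load capacity (safe).
H₀ was not rejected, but H₀ is actually false.
Failing to reject a false null hypothesis is a Type II error (false negative).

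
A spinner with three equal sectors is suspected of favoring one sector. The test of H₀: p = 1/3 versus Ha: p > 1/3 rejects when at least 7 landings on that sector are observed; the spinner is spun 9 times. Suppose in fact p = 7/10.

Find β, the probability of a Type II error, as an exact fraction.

268584417/500000000

A Type II error is failing to reject when Ha holds: with p = 7/10, β = P(K ≤ 6).
Adding the binomial probabilities P(K=0)+…+P(K=6) at p = 7/10 gives 268584417/500000000.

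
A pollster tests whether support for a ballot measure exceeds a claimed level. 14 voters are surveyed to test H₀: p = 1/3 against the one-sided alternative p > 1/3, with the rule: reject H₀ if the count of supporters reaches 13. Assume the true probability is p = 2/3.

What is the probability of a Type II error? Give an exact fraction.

A Type II error is failing to reject when Ha holds: with p = 2/3, β = P(K ≤ 12).
Summing C(14,j)·(2/3)^j·(1/3)^{14-j} for j = 0..12 gives 4651897/4782969.

4651897/4782969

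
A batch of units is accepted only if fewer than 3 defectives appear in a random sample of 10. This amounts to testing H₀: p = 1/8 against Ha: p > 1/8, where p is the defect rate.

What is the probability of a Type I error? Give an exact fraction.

α = P(reject H₀ | H₀ true) = P(X ≥ 3 | p = 1/8), X ~ Binomial(10, 1/8).
Computing the lower-tail complement: 1 − 236356841/268435456 = 32078615/268435456.

32078615/268435456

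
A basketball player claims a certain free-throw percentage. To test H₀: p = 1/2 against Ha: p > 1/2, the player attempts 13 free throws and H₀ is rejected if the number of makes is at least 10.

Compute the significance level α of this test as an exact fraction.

189/4096

Under H₀, X ~ Binomial(13, 1/2), and α = P(X ≥ 10).
P(X ≥ 10) = [C(13,10) + C(13,11) + C(13,12) + C(13,13)] / 2^13 = (286 + 78 + 13 + 1) / 8192 = 378/8192 = 189/4096.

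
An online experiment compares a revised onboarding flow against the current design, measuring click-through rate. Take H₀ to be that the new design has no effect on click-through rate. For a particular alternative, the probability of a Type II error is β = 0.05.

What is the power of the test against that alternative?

Power = 1 − β = 1 − 0.05 = 0.95.

0.95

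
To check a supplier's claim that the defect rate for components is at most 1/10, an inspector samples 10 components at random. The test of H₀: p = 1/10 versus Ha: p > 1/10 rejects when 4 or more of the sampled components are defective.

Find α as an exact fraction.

The significance level is the probability, assuming p = 1/10, of seeing 4 or more defectives in 10 draws.
Computing the lower-tail complement: 1 − 617003001/625000000 = 7996999/625000000.

7996999/625000000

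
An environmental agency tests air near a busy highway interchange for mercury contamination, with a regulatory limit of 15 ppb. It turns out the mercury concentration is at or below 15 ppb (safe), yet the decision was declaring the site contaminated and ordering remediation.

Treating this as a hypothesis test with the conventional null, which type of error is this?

Type I error

The null hypothesis here is that the mercury concentration is at or below 15 ppb (safe).
'Declaring the site contaminated and ordering remediation' corresponds to rejecting H₀.
H₀ was rejected but H₀ is true — a Type I error (false positive).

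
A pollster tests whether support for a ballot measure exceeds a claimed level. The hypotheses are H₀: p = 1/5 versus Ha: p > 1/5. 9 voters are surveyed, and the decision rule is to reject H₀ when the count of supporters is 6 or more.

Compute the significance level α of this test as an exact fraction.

5989/1953125

α = P(reject H₀ | H₀ true) = P(X ≥ 6 | p = 1/5), with X ~ Binomial(9, 1/5).
Summing C(9,j)(1/5)^j(4/5)^{9−j} for j = 6,…,9 gives 5989/1953125.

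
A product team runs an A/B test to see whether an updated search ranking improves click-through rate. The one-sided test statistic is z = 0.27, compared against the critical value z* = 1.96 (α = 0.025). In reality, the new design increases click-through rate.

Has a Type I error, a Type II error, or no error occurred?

Type II error

The conventional null hypothesis is that the new design has no effect on click-through rate.
Since z = 0.27 ≤ z* = 1.96, H₀ is not rejected.
H₀ is false (actually the new design increases click-through rate).
Failing to reject a false H₀ is a Type II error.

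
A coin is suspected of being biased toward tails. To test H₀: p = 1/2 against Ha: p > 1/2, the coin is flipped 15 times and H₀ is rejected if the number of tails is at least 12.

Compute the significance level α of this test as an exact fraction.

9/512

Under H₀, X ~ Binomial(15, 1/2), and α = P(X ≥ 12).
Summing the upper tail: (455 + 105 + 15 + 1) / 2^15 = 576/32768 = 9/512.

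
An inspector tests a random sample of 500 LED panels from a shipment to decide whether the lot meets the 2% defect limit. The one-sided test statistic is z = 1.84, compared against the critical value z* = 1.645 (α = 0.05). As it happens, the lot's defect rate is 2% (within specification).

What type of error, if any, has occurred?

Type I error

The conventional null hypothesis is that the lot's defect rate is 2% (within specification).
Since z = 1.84 > z* = 1.645, H₀ is rejected.
H₀ is true (actually the lot's defect rate is 2% (within specification)).
Rejecting a true H₀ is a Type I error.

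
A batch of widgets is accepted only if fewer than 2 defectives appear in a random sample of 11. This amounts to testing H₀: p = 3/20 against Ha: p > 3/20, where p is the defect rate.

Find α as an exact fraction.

2080006099551/4096000000000

α = P(reject H₀ | H₀ true) = P(K ≥ 2 | p = 3/20), K ~ Binomial(11, 3/20).
Computing the lower-tail complement: 1 − 2015993900449/4096000000000 = 2080006099551/4096000000000.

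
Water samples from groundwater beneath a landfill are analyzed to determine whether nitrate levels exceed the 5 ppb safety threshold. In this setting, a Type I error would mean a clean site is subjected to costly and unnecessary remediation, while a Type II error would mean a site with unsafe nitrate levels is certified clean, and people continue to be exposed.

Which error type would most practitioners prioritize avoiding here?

The Type II consequence (a site with unsafe nitrate levels is certified clean, and people continue to be exposed) is more severe than the Type I consequence (a clean site is subjected to costly and unnecessary remediation).

Type II error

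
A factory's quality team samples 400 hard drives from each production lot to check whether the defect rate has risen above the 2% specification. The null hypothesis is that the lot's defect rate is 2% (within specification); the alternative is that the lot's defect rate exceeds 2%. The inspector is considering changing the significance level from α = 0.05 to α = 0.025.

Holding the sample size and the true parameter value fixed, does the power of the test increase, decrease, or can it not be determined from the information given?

It decreases.

Lowering α raises the bar for rejection; under Ha, the test now fails to reject on outcomes it previously would have rejected.
Since power = 1 − β and β increases, power decreases.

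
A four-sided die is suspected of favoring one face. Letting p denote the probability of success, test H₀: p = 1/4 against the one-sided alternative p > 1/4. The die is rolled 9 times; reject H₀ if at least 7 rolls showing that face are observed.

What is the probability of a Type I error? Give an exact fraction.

The Type I error probability is α = P(Y ≥ 7) computed under H₀, where Y ~ Binomial(9, 1/4).
Adding the binomial terms for j = 7 through 9 with p = 1/4 yields 11/8192.

11/8192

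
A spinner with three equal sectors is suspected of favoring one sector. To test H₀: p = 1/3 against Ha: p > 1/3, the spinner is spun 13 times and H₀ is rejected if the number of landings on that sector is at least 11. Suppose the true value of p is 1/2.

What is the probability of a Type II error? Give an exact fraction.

2025/2048

β = P(fail to reject H₀ | Ha true) = P(Y ≤ 10 | p = 1/2), Y ~ Binomial(13, 1/2).
Summing C(13,j)·(1/2)^j·(1/2)^{13-j} for j = 0..10 gives 2025/2048.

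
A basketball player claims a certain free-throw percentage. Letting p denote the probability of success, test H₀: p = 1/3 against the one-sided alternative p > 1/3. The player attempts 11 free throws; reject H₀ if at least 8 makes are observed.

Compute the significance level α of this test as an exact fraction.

521/59049

α = P(reject H₀ | H₀ true) = P(S ≥ 8 | p = 1/3), with S ~ Binomial(11, 1/3).
Adding the binomial terms for j = 8 through 11 with p = 1/3 yields 521/59049.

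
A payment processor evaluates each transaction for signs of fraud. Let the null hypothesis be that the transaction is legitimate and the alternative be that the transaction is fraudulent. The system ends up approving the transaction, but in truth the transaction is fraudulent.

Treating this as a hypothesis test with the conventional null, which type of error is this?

Type II error

'Approving the transaction' corresponds to failing to reject H₀.
H₀ was not rejected but H₀ is false — a Type II error (false negative).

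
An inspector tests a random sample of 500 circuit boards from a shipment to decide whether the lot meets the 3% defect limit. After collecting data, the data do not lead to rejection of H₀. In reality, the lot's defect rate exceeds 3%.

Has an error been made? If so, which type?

Type II error

The conventional null hypothesis here is that the lot's defect rate is 3% (within specification).
H₀ was not rejected, but H₀ is actually false.
Failing to reject a false null hypothesis is a Type II error (false negative).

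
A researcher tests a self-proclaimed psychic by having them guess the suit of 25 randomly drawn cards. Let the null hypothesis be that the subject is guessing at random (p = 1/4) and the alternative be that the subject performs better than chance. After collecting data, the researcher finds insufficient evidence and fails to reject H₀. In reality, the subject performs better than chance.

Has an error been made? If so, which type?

Type II error

H₀ was not rejected, but H₀ is actually false.
Failing to reject a false null hypothesis is a Type II error (false negative).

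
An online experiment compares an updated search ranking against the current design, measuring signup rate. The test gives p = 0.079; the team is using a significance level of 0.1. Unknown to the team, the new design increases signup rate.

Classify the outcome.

The conventional null hypothesis is that the new design has no effect on signup rate.
Since p = 0.079 < α = 0.1, H₀ is rejected.
H₀ is false (actually the new design increases signup rate).
The decision matches the true state — no error.

No error — this is a correct decision.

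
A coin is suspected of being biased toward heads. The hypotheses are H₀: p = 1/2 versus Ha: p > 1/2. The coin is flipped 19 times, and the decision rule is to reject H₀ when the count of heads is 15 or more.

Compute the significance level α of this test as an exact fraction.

1259/131072

Under H₀, S ~ Binomial(19, 1/2), and α = P(S ≥ 15).
That's C(19,15) + C(19,16) + C(19,17) + C(19,18) + C(19,19) over 2^19, i.e. (3876 + 969 + 171 + 19 + 1)/524288 = 5036/524288 = 1259/131072.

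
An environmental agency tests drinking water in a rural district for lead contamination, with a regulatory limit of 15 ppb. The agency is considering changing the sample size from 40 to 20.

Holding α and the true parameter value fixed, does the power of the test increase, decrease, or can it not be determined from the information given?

It decreases.

A smaller sample increases the standard error, so the sampling distributions under H₀ and Ha overlap more.
Since power = 1 − β and β increases, power decreases.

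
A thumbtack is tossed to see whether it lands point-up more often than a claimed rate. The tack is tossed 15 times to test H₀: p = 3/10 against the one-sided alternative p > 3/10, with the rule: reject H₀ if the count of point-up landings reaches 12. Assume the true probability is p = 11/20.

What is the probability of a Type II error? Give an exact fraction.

β = P(fail to reject H₀ | Ha true) = P(Y ≤ 11 | p = 11/20), Y ~ Binomial(15, 11/20).
Equivalently, β = 1 − P(Y ≥ 12) = 7844484964274060391/8192000000000000000.

7844484964274060391/8192000000000000000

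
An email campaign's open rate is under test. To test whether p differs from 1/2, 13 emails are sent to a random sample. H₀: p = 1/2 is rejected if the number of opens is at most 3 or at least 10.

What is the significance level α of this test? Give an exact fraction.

189/2048

α = P(X ≤ 3 or X ≥ 10 | p = 1/2), X ~ Binomial(13, 1/2).
Each tail has probability (1 + 13 + 78 + 286)/8192; doubling gives α = 756/8192 = 189/2048.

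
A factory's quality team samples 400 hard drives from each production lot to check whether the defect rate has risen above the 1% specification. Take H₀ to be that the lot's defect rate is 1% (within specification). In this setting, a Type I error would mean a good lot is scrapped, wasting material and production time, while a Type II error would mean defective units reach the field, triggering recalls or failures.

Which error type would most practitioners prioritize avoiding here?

The Type II consequence (defective units reach the field, triggering recalls or failures) is more severe than the Type I consequence (a good lot is scrapped, wasting material and production time).

Type II error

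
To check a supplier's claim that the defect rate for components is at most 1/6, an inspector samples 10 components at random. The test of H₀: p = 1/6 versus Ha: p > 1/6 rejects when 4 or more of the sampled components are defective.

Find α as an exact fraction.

Under H₀, X ~ Binomial(10, 1/6); the Type I error rate is P(X ≥ 4).
α = 1 − P(X ≤ 3) = 1 − 390625/419904 = 29279/419904.

29279/419904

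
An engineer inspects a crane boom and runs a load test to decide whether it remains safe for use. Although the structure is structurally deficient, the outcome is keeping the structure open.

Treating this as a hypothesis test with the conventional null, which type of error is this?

Type II error

The null hypothesis here is that the structure meets the required load capacity (safe).
'Keeping the structure open' corresponds to failing to reject H₀.
H₀ was not rejected but H₀ is false — a Type II error (false negative).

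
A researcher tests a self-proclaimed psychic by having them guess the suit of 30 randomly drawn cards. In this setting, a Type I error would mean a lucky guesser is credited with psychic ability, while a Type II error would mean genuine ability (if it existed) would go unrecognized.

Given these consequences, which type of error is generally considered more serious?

Type I error

The Type I consequence (a lucky guesser is credited with psychic ability) is more severe than the Type II consequence (genuine ability (if it existed) would go unrecognized).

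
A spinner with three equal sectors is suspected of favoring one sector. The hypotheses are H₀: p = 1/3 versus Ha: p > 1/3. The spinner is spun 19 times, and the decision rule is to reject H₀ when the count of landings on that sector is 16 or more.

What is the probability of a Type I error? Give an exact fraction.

2825/387420489

α = P(reject H₀ | H₀ true) = P(Y ≥ 16 | p = 1/3), with Y ~ Binomial(19, 1/3).
Summing C(19,j)(1/3)^j(2/3)^{19−j} for j = 16,…,19 gives 2825/387420489.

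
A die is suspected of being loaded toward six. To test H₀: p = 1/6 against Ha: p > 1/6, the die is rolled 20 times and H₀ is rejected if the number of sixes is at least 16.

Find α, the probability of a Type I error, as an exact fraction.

α = P(reject H₀ | H₀ true) = P(S ≥ 16 | p = 1/6), with S ~ Binomial(20, 1/6).
Adding the binomial terms for j = 16 through 20 with p = 1/6 yields 264623/304679870005248.

264623/304679870005248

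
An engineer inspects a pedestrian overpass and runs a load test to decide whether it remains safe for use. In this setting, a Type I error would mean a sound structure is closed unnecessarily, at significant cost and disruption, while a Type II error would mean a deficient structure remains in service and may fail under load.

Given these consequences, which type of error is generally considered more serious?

Type II error

The Type II consequence (a deficient structure remains in service and may fail under load) is more severe than the Type I consequence (a sound structure is closed unnecessarily, at significant cost and disruption).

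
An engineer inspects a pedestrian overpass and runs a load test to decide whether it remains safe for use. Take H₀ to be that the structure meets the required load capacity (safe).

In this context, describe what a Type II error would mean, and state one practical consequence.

A Type II error is failing to reject H₀ when H₀ is false.
Here that means keeping the structure open when actually the structure is structurally deficient.

A Type II error would mean concluding that the structure meets the required load capacity (safe) (or at least failing to establish that the structure is structurally deficient) when in fact the structure is structurally deficient. Consequence: a deficient structure remains in service and may fail under load.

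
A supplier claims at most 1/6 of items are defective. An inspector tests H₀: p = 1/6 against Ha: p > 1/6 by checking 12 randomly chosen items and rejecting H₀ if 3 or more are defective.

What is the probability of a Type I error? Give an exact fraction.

702172961/2176782336

α = P(reject H₀ | H₀ true) = P(K ≥ 3 | p = 1/6), K ~ Binomial(12, 1/6).
Computing the lower-tail complement: 1 − 1474609375/2176782336 = 702172961/2176782336.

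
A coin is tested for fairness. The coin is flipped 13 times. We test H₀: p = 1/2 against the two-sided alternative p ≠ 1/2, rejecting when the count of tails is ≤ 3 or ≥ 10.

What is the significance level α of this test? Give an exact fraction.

The significance level is the null-hypothesis probability of the rejection region {≤3} ∪ {≥10}.
Each tail has probability (1 + 13 + 78 + 286)/8192; doubling gives α = 756/8192 = 189/2048.

189/2048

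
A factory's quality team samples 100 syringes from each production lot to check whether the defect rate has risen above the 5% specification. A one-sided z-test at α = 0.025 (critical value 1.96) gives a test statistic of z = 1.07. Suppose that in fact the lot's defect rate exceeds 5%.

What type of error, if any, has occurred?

The conventional null hypothesis is that the lot's defect rate is 5% (within specification).
Since z = 1.07 ≤ z* = 1.96, H₀ is not rejected.
H₀ is false (actually the lot's defect rate exceeds 5%).
Failing to reject a false H₀ is a Type II error.

Type II error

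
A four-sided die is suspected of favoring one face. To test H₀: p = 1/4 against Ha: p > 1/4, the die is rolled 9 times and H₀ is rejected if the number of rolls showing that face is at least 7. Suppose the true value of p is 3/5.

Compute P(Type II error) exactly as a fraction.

A Type II error is failing to reject when Ha holds: with p = 3/5, β = P(Y ≤ 6).
Summing C(9,j)·(3/5)^j·(2/5)^{9-j} for j = 0..6 gives 1500416/1953125.

1500416/1953125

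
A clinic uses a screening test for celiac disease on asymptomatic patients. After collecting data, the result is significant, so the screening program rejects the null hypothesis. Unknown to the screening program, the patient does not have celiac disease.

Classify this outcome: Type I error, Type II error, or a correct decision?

Type I error

The conventional null hypothesis here is that the patient does not have celiac disease.
H₀ was rejected, but H₀ is actually true.
Rejecting a true null hypothesis is a Type I error (false positive).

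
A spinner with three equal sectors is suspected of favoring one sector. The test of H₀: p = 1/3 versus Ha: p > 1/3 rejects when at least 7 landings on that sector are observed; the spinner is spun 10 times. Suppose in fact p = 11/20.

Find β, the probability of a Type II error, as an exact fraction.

Under the alternative p = 11/20, K ~ Binomial(10, 11/20); β is the probability the test does not reject, P(K < 7).
Equivalently, β = 1 − P(K ≥ 7) = 1878942860721/2560000000000.

1878942860721/2560000000000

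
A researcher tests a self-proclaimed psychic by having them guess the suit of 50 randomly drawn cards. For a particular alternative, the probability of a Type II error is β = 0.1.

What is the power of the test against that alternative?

Power = 1 − β = 1 − 0.1 = 0.9.

0.9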